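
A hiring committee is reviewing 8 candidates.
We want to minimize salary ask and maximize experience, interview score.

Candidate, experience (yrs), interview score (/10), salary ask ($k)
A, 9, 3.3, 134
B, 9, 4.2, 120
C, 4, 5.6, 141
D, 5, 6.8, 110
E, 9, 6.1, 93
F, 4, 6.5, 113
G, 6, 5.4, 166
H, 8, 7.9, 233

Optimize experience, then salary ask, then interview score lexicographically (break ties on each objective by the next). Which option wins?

E

First maximize experience: best is 9, kept {A, B, E}.
Then minimize salary ask: best is 93, kept {E}.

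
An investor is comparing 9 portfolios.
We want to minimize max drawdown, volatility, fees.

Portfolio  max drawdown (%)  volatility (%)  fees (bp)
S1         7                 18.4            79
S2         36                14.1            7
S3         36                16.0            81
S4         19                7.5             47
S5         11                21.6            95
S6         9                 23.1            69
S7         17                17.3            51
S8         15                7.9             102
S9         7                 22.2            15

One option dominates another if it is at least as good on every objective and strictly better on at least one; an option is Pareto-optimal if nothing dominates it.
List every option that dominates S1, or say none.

none

S2: worse on max drawdown (36 vs 7).
S3: worse on max drawdown (36 vs 7).
S4: worse on max drawdown (19 vs 7).
S5: worse on max drawdown (11 vs 7).
S6: worse on max drawdown (9 vs 7).
S7: worse on max drawdown (17 vs 7).
S8: worse on max drawdown (15 vs 7).
S9: worse on volatility (22.2 vs 18.4).
No option dominates S1.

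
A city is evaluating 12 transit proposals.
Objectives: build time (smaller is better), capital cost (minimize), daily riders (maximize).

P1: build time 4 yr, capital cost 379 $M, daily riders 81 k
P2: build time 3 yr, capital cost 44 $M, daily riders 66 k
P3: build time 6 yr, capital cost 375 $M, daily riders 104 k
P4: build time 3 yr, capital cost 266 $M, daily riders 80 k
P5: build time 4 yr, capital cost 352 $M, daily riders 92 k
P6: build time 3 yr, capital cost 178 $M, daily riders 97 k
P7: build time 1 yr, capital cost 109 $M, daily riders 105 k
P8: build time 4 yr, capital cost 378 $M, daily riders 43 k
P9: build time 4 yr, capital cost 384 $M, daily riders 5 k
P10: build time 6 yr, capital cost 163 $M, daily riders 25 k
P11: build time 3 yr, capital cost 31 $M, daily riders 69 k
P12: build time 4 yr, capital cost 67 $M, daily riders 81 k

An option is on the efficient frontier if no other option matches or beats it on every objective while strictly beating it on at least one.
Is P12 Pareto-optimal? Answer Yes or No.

P1: worse on capital cost (379 vs 67).
P2: worse on daily riders (66 vs 81).
P3: worse on build time (6 vs 4).
P4: worse on capital cost (266 vs 67).
P5: worse on capital cost (352 vs 67).
P6: worse on capital cost (178 vs 67).
P7: worse on capital cost (109 vs 67).
P8: worse on capital cost (378 vs 67).
P9: worse on capital cost (384 vs 67).
P10: worse on build time (6 vs 4).
P11: worse on daily riders (69 vs 81).
No option is at least as good as P12 on every objective and strictly better on one.

Yes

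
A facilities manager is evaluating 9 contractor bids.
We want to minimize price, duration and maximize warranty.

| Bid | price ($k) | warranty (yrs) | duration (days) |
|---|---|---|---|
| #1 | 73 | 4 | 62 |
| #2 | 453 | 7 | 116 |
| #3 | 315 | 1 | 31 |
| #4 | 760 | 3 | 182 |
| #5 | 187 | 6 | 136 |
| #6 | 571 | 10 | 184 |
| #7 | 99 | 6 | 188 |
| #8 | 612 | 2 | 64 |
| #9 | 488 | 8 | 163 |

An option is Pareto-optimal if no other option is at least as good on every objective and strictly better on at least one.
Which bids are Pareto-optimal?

#1, #2, #3, #5, #6, #7, #9

#1: not dominated (best price).
#2: not dominated.
#3: not dominated (best duration).
#4: dominated by #1 (price 73≤760, warranty 4≥3, duration 62≤182).
#5: not dominated.
#6: not dominated (best warranty).
#7: not dominated.
#8: dominated by #1 (price 73≤612, warranty 4≥2, duration 62≤64).
#9: not dominated.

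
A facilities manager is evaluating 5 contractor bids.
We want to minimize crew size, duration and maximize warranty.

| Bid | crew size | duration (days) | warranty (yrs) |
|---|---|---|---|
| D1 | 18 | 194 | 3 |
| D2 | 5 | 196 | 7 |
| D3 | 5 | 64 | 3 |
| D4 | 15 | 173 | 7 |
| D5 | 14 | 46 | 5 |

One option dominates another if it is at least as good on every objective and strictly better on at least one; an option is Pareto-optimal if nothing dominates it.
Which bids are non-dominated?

D1: dominated by D3 (crew size 5≤18, duration 64≤194, warranty 3≥3).
D2: not dominated.
D3: not dominated.
D4: not dominated.
D5: not dominated (best duration).

D2, D3, D4, D5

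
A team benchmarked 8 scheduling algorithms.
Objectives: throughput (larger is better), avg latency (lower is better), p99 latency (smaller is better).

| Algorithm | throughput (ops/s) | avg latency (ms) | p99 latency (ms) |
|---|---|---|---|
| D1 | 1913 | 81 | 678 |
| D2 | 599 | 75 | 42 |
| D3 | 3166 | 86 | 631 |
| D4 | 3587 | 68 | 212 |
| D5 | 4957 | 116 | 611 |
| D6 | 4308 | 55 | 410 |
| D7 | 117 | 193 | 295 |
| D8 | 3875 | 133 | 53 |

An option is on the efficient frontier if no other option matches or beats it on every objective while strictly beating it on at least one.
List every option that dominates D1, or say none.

D4, D6

D4: throughput 3587≥1913, avg latency 68≤81, p99 latency 212≤678 — dominates D1.
D6: throughput 4308≥1913, avg latency 55≤81, p99 latency 410≤678 — dominates D1.
Others (D2, D3, D5, D7, D8) are each worse than D1 on at least one objective.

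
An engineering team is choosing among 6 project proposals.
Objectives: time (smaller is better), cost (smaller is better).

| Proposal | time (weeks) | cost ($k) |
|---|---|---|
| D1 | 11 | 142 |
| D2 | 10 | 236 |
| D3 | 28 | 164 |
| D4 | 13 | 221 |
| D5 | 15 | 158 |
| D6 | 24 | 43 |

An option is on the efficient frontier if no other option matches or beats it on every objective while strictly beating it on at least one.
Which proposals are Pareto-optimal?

D1: not dominated.
D2: not dominated (best time).
D3: dominated by D1 (time 11≤28, cost 142≤164).
D4: dominated by D1 (time 11≤13, cost 142≤221).
D5: dominated by D1 (time 11≤15, cost 142≤158).
D6: not dominated (best cost).

D1, D2, D6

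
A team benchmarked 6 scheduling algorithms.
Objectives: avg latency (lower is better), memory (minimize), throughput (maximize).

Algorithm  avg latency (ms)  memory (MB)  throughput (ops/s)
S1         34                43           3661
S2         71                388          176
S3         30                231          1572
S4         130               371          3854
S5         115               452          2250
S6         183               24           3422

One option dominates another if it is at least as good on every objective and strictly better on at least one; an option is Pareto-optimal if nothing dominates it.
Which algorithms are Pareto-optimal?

S1: not dominated.
S2: dominated by S1 (avg latency 34≤71, memory 43≤388, throughput 3661≥176).
S3: not dominated (best avg latency).
S4: not dominated (best throughput).
S5: dominated by S1 (avg latency 34≤115, memory 43≤452, throughput 3661≥2250).
S6: not dominated (best memory).

S1, S3, S4, S6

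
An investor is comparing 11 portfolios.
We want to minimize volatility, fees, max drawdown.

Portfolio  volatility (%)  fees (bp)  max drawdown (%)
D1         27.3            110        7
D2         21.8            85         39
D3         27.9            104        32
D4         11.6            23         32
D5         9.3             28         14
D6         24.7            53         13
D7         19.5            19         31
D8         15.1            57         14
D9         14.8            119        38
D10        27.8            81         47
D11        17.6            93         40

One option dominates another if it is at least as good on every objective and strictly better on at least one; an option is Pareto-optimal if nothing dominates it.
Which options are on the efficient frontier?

D1: not dominated (best max drawdown).
D2: dominated by D4 (volatility 11.6≤21.8, fees 23≤85, max drawdown 32≤39).
D3: dominated by D4 (volatility 11.6≤27.9, fees 23≤104, max drawdown 32≤32).
D4: not dominated.
D5: not dominated (best volatility).
D6: not dominated.
D7: not dominated (best fees).
D8: dominated by D5 (volatility 9.3≤15.1, fees 28≤57, max drawdown 14≤14).
D9: dominated by D4 (volatility 11.6≤14.8, fees 23≤119, max drawdown 32≤38).
D10: dominated by D4 (volatility 11.6≤27.8, fees 23≤81, max drawdown 32≤47).
D11: dominated by D4 (volatility 11.6≤17.6, fees 23≤93, max drawdown 32≤40).

D1, D4, D5, D6, D7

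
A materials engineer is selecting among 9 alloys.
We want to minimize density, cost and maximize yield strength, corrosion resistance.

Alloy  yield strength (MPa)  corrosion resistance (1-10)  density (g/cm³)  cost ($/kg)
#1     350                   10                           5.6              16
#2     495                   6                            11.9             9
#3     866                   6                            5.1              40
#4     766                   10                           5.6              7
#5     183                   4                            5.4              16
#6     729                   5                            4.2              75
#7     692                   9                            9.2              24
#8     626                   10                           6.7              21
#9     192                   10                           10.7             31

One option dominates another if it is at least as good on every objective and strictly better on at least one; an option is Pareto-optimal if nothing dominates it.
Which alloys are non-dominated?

#3, #4, #5, #6

#1: dominated by #4 (yield strength 766≥350, corrosion resistance 10≥10, density 5.6≤5.6, cost 7≤16).
#2: dominated by #4 (yield strength 766≥495, corrosion resistance 10≥6, density 5.6≤11.9, cost 7≤9).
#3: not dominated (best yield strength).
#4: not dominated (best cost).
#5: not dominated.
#6: not dominated (best density).
#7: dominated by #4 (yield strength 766≥692, corrosion resistance 10≥9, density 5.6≤9.2, cost 7≤24).
#8: dominated by #4 (yield strength 766≥626, corrosion resistance 10≥10, density 5.6≤6.7, cost 7≤21).
#9: dominated by #1 (yield strength 350≥192, corrosion resistance 10≥10, density 5.6≤10.7, cost 16≤31).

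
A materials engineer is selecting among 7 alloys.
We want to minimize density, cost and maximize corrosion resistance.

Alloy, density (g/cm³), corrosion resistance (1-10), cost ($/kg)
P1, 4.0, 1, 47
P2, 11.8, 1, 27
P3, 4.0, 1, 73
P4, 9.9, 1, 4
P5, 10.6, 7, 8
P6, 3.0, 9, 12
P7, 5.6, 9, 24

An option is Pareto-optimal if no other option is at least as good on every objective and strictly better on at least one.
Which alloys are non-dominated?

P4, P5, P6

P1: dominated by P6 (density 3.0≤4.0, corrosion resistance 9≥1, cost 12≤47).
P2: dominated by P4 (density 9.9≤11.8, corrosion resistance 1≥1, cost 4≤27).
P3: dominated by P1 (density 4.0≤4.0, corrosion resistance 1≥1, cost 47≤73).
P4: not dominated (best cost).
P5: not dominated.
P6: not dominated (best density).
P7: dominated by P6 (density 3.0≤5.6, corrosion resistance 9≥9, cost 12≤24).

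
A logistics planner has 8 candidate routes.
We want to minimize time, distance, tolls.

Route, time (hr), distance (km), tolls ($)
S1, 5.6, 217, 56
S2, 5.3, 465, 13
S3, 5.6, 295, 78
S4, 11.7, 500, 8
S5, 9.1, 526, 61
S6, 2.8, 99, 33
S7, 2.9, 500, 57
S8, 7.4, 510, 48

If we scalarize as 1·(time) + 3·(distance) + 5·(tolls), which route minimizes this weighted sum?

S6

S1: 1·5.6 + 3·217 + 5·56 = 936.6
S2: 1·5.3 + 3·465 + 5·13 = 1465.3
S3: 1·5.6 + 3·295 + 5·78 = 1280.6
S4: 1·11.7 + 3·500 + 5·8 = 1551.7
S5: 1·9.1 + 3·526 + 5·61 = 1892.1
S6: 1·2.8 + 3·99 + 5·33 = 464.8
S7: 1·2.9 + 3·500 + 5·57 = 1787.9
S8: 1·7.4 + 3·510 + 5·48 = 1777.4
Lowest: S6 at 464.8.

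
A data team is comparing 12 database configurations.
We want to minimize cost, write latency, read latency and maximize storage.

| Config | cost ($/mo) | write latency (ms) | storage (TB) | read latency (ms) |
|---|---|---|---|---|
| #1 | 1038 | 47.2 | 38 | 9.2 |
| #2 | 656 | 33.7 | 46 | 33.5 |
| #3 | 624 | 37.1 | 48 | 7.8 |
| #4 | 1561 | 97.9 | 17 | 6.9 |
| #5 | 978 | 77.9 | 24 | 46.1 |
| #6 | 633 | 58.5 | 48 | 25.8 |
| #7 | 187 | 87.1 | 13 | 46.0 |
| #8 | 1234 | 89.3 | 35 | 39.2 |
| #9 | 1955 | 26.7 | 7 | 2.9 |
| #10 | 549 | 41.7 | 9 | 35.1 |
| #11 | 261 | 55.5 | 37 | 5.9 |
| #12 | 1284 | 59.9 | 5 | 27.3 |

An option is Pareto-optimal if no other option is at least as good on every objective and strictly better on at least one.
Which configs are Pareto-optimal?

#2, #3, #7, #9, #10, #11

#1: dominated by #3 (cost 624≤1038, write latency 37.1≤47.2, storage 48≥38, read latency 7.8≤9.2).
#2: not dominated.
#3: not dominated.
#4: dominated by #11 (cost 261≤1561, write latency 55.5≤97.9, storage 37≥17, read latency 5.9≤6.9).
#5: dominated by #2 (cost 656≤978, write latency 33.7≤77.9, storage 46≥24, read latency 33.5≤46.1).
#6: dominated by #3 (cost 624≤633, write latency 37.1≤58.5, storage 48≥48, read latency 7.8≤25.8).
#7: not dominated (best cost).
#8: dominated by #1 (cost 1038≤1234, write latency 47.2≤89.3, storage 38≥35, read latency 9.2≤39.2).
#9: not dominated (best write latency).
#10: not dominated.
#11: not dominated.
#12: dominated by #1 (cost 1038≤1284, write latency 47.2≤59.9, storage 38≥5, read latency 9.2≤27.3).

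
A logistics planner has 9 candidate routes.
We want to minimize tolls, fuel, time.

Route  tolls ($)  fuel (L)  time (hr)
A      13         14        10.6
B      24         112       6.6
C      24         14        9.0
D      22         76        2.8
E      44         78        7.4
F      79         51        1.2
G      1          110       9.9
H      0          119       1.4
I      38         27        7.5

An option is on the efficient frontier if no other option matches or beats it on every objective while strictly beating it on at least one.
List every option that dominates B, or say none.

D: tolls 22≤24, fuel 76≤112, time 2.8≤6.6 — dominates B.
Others (A, C, E, F, G, H, I) are each worse than B on at least one objective.

D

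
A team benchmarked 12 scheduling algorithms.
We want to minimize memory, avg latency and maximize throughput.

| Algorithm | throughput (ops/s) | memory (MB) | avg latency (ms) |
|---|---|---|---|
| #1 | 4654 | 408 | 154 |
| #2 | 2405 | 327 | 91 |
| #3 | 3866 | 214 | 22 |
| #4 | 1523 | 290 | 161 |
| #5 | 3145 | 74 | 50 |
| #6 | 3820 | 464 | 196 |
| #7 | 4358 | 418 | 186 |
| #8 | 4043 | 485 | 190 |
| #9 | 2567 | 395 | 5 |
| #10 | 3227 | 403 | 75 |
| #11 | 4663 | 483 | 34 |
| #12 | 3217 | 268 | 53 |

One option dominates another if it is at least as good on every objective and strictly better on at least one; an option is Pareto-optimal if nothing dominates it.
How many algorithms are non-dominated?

5

#1: not dominated.
#2: dominated by #3 (throughput 3866≥2405, memory 214≤327, avg latency 22≤91).
#3: not dominated.
#4: dominated by #3 (throughput 3866≥1523, memory 214≤290, avg latency 22≤161).
#5: not dominated (best memory).
#6: dominated by #1 (throughput 4654≥3820, memory 408≤464, avg latency 154≤196).
#7: dominated by #1 (throughput 4654≥4358, memory 408≤418, avg latency 154≤186).
#8: dominated by #1 (throughput 4654≥4043, memory 408≤485, avg latency 154≤190).
#9: not dominated (best avg latency).
#10: dominated by #3 (throughput 3866≥3227, memory 214≤403, avg latency 22≤75).
#11: not dominated (best throughput).
#12: dominated by #3 (throughput 3866≥3217, memory 214≤268, avg latency 22≤53).
Pareto-optimal: #1, #3, #5, #9, #11 → 5.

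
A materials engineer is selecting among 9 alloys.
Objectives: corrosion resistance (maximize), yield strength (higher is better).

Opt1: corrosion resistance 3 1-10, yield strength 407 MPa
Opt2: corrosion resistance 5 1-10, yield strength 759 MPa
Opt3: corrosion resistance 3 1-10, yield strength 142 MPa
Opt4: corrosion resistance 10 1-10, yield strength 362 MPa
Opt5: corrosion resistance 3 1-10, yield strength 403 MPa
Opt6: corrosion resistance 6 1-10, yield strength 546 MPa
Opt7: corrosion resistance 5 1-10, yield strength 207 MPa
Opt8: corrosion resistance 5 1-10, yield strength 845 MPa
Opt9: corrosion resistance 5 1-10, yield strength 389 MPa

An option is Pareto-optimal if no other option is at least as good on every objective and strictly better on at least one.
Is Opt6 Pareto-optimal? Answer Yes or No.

Opt1: worse on corrosion resistance (3 vs 6).
Opt2: worse on corrosion resistance (5 vs 6).
Opt3: worse on corrosion resistance (3 vs 6).
Opt4: worse on yield strength (362 vs 546).
Opt5: worse on corrosion resistance (3 vs 6).
Opt7: worse on corrosion resistance (5 vs 6).
Opt8: worse on corrosion resistance (5 vs 6).
Opt9: worse on corrosion resistance (5 vs 6).
No option is at least as good as Opt6 on every objective and strictly better on one.

Yes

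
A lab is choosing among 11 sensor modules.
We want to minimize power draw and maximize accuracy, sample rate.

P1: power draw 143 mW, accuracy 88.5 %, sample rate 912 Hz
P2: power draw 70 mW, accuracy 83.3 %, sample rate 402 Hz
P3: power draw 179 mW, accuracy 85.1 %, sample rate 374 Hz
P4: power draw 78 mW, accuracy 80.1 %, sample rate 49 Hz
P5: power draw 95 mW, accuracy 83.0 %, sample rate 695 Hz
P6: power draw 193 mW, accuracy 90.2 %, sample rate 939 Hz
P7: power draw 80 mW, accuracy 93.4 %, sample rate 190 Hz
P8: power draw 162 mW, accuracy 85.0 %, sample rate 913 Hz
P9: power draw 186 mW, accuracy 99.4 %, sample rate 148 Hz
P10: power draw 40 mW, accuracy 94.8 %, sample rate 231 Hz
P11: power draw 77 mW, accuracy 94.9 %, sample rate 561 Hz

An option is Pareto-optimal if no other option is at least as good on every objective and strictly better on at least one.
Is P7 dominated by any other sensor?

P10 vs P7: power draw 40≤80, accuracy 94.8≥93.4, sample rate 231≥190 — P10 is at least as good on every objective and strictly better on at least one, so P10 dominates P7.

Yes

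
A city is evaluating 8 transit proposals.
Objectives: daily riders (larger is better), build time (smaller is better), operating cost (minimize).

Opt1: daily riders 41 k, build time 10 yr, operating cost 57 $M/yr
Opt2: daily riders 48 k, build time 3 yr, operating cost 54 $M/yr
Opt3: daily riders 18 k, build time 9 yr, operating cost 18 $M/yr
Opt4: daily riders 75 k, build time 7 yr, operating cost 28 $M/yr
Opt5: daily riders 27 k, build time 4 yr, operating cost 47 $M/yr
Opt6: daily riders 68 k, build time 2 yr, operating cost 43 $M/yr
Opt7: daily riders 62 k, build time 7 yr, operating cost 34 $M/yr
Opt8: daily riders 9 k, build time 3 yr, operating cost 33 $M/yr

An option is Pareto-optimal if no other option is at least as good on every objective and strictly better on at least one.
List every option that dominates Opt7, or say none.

Opt4

Opt4: daily riders 75≥62, build time 7≤7, operating cost 28≤34 — dominates Opt7.
Others (Opt1, Opt2, Opt3, Opt5, Opt6, Opt8) are each worse than Opt7 on at least one objective.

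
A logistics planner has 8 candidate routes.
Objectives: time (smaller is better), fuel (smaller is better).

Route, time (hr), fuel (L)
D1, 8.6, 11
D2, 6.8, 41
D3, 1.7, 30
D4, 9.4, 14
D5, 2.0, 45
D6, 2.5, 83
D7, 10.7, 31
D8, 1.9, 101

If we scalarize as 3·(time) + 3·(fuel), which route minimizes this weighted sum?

D1: 3·8.6 + 3·11 = 58.8
D2: 3·6.8 + 3·41 = 143.4
D3: 3·1.7 + 3·30 = 95.1
D4: 3·9.4 + 3·14 = 70.2
D5: 3·2.0 + 3·45 = 141.0
D6: 3·2.5 + 3·83 = 256.5
D7: 3·10.7 + 3·31 = 125.1
D8: 3·1.9 + 3·101 = 308.7
Lowest: D1 at 58.8.

D1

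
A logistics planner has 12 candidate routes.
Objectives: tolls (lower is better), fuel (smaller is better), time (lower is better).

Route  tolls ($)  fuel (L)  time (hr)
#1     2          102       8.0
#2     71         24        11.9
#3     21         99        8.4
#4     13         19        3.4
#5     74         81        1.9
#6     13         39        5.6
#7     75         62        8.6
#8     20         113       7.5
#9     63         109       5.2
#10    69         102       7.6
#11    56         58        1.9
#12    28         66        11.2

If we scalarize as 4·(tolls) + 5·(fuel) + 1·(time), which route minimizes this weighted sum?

#4

#1: 4·2 + 5·102 + 1·8.0 = 526.0
#2: 4·71 + 5·24 + 1·11.9 = 415.9
#3: 4·21 + 5·99 + 1·8.4 = 587.4
#4: 4·13 + 5·19 + 1·3.4 = 150.4
#5: 4·74 + 5·81 + 1·1.9 = 702.9
#6: 4·13 + 5·39 + 1·5.6 = 252.6
#7: 4·75 + 5·62 + 1·8.6 = 618.6
#8: 4·20 + 5·113 + 1·7.5 = 652.5
#9: 4·63 + 5·109 + 1·5.2 = 802.2
#10: 4·69 + 5·102 + 1·7.6 = 793.6
#11: 4·56 + 5·58 + 1·1.9 = 515.9
#12: 4·28 + 5·66 + 1·11.2 = 453.2
Lowest: #4 at 150.4.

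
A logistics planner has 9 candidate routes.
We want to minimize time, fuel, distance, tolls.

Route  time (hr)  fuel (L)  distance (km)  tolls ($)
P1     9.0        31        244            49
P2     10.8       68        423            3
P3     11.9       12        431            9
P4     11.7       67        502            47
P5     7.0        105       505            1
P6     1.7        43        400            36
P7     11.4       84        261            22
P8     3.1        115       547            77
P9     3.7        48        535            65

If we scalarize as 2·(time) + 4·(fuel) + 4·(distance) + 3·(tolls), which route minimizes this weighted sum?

P1

P1: 2·9.0 + 4·31 + 4·244 + 3·49 = 1265.0
P2: 2·10.8 + 4·68 + 4·423 + 3·3 = 1994.6
P3: 2·11.9 + 4·12 + 4·431 + 3·9 = 1822.8
P4: 2·11.7 + 4·67 + 4·502 + 3·47 = 2440.4
P5: 2·7.0 + 4·105 + 4·505 + 3·1 = 2457.0
P6: 2·1.7 + 4·43 + 4·400 + 3·36 = 1883.4
P7: 2·11.4 + 4·84 + 4·261 + 3·22 = 1468.8
P8: 2·3.1 + 4·115 + 4·547 + 3·77 = 2885.2
P9: 2·3.7 + 4·48 + 4·535 + 3·65 = 2534.4
Lowest: P1 at 1265.0.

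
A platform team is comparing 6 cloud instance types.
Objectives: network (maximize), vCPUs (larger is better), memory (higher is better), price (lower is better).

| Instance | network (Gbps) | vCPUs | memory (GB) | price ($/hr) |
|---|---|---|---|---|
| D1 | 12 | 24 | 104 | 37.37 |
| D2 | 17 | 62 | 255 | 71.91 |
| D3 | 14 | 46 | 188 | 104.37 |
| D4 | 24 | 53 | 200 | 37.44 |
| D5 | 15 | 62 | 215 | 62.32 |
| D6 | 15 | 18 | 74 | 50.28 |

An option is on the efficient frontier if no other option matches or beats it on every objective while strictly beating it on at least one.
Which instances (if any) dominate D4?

none

D1: worse on network (12 vs 24).
D2: worse on network (17 vs 24).
D3: worse on network (14 vs 24).
D5: worse on network (15 vs 24).
D6: worse on network (15 vs 24).
No option dominates D4.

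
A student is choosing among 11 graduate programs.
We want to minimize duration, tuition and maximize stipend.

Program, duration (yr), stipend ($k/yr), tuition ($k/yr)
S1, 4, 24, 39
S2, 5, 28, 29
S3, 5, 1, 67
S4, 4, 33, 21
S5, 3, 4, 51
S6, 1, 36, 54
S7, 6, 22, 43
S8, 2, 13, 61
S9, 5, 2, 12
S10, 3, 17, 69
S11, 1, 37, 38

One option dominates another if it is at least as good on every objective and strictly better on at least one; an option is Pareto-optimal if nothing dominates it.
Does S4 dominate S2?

Yes

S4 vs S2: duration 4≤5, stipend 33≥28, tuition 21≤29 — S4 is at least as good on every objective with at least one strict improvement.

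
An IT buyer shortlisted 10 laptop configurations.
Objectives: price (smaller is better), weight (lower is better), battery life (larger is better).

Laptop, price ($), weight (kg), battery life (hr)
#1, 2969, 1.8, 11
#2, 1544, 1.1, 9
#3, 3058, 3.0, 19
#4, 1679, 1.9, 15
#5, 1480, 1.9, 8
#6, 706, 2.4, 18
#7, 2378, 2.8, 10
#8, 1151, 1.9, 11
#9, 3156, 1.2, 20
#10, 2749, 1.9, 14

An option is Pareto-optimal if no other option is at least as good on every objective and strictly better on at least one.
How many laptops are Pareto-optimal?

7

#1: not dominated.
#2: not dominated (best weight).
#3: not dominated.
#4: not dominated.
#5: dominated by #8 (price 1151≤1480, weight 1.9≤1.9, battery life 11≥8).
#6: not dominated (best price).
#7: dominated by #4 (price 1679≤2378, weight 1.9≤2.8, battery life 15≥10).
#8: not dominated.
#9: not dominated (best battery life).
#10: dominated by #4 (price 1679≤2749, weight 1.9≤1.9, battery life 15≥14).
Pareto-optimal: #1, #2, #3, #4, #6, #8, #9 → 7.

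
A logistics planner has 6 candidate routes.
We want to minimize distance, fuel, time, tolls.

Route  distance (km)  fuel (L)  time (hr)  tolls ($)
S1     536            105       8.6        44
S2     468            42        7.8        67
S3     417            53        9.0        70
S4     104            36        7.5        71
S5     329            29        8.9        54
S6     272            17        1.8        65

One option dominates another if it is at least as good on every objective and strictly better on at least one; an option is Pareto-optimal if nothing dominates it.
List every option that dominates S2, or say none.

S6: distance 272≤468, fuel 17≤42, time 1.8≤7.8, tolls 65≤67 — dominates S2.
Others (S1, S3, S4, S5) are each worse than S2 on at least one objective.

S6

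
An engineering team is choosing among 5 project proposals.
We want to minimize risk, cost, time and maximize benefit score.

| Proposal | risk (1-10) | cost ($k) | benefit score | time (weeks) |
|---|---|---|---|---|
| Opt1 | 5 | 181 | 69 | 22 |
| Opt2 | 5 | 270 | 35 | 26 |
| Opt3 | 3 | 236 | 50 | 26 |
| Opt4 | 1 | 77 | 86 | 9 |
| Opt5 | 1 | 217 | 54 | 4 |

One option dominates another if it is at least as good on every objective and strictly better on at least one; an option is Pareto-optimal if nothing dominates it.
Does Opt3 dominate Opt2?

Opt3 vs Opt2: risk 3≤5, cost 236≤270, benefit score 50≥35, time 26≤26 — Opt3 is at least as good on every objective with at least one strict improvement.

Yes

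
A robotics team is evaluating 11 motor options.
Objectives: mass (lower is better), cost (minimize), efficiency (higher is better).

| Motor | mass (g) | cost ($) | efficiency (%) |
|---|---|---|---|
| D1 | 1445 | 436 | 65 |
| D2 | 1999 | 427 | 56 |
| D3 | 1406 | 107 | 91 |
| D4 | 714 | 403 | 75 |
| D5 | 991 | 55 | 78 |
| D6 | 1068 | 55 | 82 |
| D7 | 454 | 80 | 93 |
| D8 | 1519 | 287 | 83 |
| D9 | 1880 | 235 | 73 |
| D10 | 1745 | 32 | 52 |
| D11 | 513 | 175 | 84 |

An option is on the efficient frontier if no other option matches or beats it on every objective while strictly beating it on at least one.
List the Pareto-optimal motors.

D5, D6, D7, D10

D1: dominated by D3 (mass 1406≤1445, cost 107≤436, efficiency 91≥65).
D2: dominated by D3 (mass 1406≤1999, cost 107≤427, efficiency 91≥56).
D3: dominated by D7 (mass 454≤1406, cost 80≤107, efficiency 93≥91).
D4: dominated by D7 (mass 454≤714, cost 80≤403, efficiency 93≥75).
D5: not dominated.
D6: not dominated.
D7: not dominated (best mass).
D8: dominated by D3 (mass 1406≤1519, cost 107≤287, efficiency 91≥83).
D9: dominated by D3 (mass 1406≤1880, cost 107≤235, efficiency 91≥73).
D10: not dominated (best cost).
D11: dominated by D7 (mass 454≤513, cost 80≤175, efficiency 93≥84).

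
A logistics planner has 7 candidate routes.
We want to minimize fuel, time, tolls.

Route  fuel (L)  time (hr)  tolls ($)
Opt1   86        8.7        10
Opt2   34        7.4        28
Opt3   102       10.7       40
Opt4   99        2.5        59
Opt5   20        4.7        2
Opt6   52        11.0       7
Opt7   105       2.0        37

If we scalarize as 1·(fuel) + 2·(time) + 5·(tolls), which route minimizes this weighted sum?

Opt5

Opt1: 1·86 + 2·8.7 + 5·10 = 153.4
Opt2: 1·34 + 2·7.4 + 5·28 = 188.8
Opt3: 1·102 + 2·10.7 + 5·40 = 323.4
Opt4: 1·99 + 2·2.5 + 5·59 = 399.0
Opt5: 1·20 + 2·4.7 + 5·2 = 39.4
Opt6: 1·52 + 2·11.0 + 5·7 = 109.0
Opt7: 1·105 + 2·2.0 + 5·37 = 294.0
Lowest: Opt5 at 39.4.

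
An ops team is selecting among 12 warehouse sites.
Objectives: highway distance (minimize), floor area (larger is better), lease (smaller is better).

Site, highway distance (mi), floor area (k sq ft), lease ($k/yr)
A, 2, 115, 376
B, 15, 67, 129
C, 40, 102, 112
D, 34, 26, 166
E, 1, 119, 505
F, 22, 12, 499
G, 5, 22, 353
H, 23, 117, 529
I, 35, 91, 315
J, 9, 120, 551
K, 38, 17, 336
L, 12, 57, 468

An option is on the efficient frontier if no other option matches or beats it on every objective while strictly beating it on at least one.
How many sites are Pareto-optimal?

A: not dominated.
B: not dominated.
C: not dominated (best lease).
D: dominated by B (highway distance 15≤34, floor area 67≥26, lease 129≤166).
E: not dominated (best highway distance).
F: dominated by A (highway distance 2≤22, floor area 115≥12, lease 376≤499).
G: not dominated.
H: dominated by E (highway distance 1≤23, floor area 119≥117, lease 505≤529).
I: not dominated.
J: not dominated (best floor area).
K: dominated by B (highway distance 15≤38, floor area 67≥17, lease 129≤336).
L: dominated by A (highway distance 2≤12, floor area 115≥57, lease 376≤468).
Pareto-optimal: A, B, C, E, G, I, J → 7.

7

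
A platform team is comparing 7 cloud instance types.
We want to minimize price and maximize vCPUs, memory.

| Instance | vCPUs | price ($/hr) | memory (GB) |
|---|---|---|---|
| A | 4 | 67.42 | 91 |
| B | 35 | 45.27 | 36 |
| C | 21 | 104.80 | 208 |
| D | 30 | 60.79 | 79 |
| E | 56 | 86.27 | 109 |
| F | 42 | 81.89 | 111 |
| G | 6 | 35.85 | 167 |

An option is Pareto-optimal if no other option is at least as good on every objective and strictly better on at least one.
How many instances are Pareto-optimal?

A: dominated by G (vCPUs 6≥4, price 35.85≤67.42, memory 167≥91).
B: not dominated.
C: not dominated (best memory).
D: not dominated.
E: not dominated (best vCPUs).
F: not dominated.
G: not dominated (best price).
Pareto-optimal: B, C, D, E, F, G → 6.

6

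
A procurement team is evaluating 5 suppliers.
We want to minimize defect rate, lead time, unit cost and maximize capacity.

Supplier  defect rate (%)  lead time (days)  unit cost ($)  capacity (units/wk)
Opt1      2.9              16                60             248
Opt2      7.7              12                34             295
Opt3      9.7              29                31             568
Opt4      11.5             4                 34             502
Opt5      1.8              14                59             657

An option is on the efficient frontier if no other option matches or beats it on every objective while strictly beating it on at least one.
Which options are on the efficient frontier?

Opt2, Opt3, Opt4, Opt5

Opt1: dominated by Opt5 (defect rate 1.8≤2.9, lead time 14≤16, unit cost 59≤60, capacity 657≥248).
Opt2: not dominated.
Opt3: not dominated (best unit cost).
Opt4: not dominated (best lead time).
Opt5: not dominated (best defect rate).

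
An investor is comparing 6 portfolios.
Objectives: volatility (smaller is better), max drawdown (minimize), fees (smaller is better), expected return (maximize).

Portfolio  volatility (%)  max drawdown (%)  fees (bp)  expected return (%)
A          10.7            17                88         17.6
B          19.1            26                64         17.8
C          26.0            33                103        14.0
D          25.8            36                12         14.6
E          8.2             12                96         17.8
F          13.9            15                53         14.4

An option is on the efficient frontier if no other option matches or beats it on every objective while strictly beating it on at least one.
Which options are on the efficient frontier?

A: not dominated.
B: not dominated.
C: dominated by A (volatility 10.7≤26.0, max drawdown 17≤33, fees 88≤103, expected return 17.6≥14.0).
D: not dominated (best fees).
E: not dominated (best volatility).
F: not dominated.

A, B, D, E, F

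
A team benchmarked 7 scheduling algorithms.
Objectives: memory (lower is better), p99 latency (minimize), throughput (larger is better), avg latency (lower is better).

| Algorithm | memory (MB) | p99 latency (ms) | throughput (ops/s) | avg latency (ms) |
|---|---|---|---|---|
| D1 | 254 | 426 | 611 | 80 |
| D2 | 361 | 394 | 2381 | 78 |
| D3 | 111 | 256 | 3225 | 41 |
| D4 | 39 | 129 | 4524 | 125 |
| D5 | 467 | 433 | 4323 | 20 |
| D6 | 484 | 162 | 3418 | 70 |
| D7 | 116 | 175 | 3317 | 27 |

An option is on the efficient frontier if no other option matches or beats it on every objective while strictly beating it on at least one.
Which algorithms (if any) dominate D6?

D1: worse on p99 latency (426 vs 162).
D2: worse on p99 latency (394 vs 162).
D3: worse on p99 latency (256 vs 162).
D4: worse on avg latency (125 vs 70).
D5: worse on p99 latency (433 vs 162).
D7: worse on p99 latency (175 vs 162).
No option dominates D6.

none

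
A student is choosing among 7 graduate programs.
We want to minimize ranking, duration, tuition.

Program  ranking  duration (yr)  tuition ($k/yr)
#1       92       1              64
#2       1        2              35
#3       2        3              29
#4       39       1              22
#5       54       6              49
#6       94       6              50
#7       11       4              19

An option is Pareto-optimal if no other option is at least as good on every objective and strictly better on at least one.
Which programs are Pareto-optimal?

#2, #3, #4, #7

#1: dominated by #4 (ranking 39≤92, duration 1≤1, tuition 22≤64).
#2: not dominated (best ranking).
#3: not dominated.
#4: not dominated.
#5: dominated by #2 (ranking 1≤54, duration 2≤6, tuition 35≤49).
#6: dominated by #2 (ranking 1≤94, duration 2≤6, tuition 35≤50).
#7: not dominated (best tuition).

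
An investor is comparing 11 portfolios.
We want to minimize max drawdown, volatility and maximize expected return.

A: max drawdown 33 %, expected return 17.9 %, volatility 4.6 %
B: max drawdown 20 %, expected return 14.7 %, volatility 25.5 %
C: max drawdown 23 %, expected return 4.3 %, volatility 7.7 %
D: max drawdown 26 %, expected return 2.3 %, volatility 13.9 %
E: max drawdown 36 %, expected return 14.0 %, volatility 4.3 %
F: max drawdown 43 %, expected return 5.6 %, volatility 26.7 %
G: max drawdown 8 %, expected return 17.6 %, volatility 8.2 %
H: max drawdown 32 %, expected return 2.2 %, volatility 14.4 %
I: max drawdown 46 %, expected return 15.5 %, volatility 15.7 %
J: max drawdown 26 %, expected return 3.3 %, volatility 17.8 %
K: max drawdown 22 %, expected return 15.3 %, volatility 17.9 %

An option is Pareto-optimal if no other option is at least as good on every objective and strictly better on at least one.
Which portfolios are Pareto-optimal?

A, C, E, G

A: not dominated (best expected return).
B: dominated by G (max drawdown 8≤20, expected return 17.6≥14.7, volatility 8.2≤25.5).
C: not dominated.
D: dominated by C (max drawdown 23≤26, expected return 4.3≥2.3, volatility 7.7≤13.9).
E: not dominated (best volatility).
F: dominated by A (max drawdown 33≤43, expected return 17.9≥5.6, volatility 4.6≤26.7).
G: not dominated (best max drawdown).
H: dominated by C (max drawdown 23≤32, expected return 4.3≥2.2, volatility 7.7≤14.4).
I: dominated by A (max drawdown 33≤46, expected return 17.9≥15.5, volatility 4.6≤15.7).
J: dominated by C (max drawdown 23≤26, expected return 4.3≥3.3, volatility 7.7≤17.8).
K: dominated by G (max drawdown 8≤22, expected return 17.6≥15.3, volatility 8.2≤17.9).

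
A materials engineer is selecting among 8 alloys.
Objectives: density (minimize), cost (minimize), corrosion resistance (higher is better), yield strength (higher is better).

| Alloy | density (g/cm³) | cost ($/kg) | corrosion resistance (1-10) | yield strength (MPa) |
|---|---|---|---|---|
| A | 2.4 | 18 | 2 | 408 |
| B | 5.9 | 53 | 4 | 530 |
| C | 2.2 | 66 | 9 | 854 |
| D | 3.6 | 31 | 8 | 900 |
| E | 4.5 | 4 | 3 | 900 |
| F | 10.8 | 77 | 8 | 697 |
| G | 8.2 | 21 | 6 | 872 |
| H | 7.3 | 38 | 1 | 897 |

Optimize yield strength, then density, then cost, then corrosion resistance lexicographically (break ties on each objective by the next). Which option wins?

First maximize yield strength: best is 900, kept {D, E}.
Then minimize density: best is 3.6, kept {D}.

D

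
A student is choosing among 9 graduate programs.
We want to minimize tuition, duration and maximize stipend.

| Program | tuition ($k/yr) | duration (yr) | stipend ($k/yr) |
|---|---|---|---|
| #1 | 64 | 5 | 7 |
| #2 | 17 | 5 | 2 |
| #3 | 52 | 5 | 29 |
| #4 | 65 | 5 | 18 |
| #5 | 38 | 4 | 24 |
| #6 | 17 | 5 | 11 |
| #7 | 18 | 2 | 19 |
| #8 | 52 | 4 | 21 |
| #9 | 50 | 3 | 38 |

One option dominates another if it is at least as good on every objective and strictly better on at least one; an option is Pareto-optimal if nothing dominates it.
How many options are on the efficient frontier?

4

#1: dominated by #3 (tuition 52≤64, duration 5≤5, stipend 29≥7).
#2: dominated by #6 (tuition 17≤17, duration 5≤5, stipend 11≥2).
#3: dominated by #9 (tuition 50≤52, duration 3≤5, stipend 38≥29).
#4: dominated by #3 (tuition 52≤65, duration 5≤5, stipend 29≥18).
#5: not dominated.
#6: not dominated.
#7: not dominated (best duration).
#8: dominated by #5 (tuition 38≤52, duration 4≤4, stipend 24≥21).
#9: not dominated (best stipend).
Pareto-optimal: #5, #6, #7, #9 → 4.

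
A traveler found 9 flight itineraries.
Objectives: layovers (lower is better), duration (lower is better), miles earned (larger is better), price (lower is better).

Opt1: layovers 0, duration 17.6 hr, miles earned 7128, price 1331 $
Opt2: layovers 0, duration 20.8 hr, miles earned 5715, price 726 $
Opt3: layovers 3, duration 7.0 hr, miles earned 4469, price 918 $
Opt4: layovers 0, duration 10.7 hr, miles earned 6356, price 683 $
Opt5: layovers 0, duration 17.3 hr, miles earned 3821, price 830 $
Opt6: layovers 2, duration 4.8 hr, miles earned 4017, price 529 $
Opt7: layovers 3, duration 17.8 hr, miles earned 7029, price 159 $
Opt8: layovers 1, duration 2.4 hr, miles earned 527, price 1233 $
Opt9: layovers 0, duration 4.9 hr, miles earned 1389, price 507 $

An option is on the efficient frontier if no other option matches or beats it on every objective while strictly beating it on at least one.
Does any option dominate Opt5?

Opt4 vs Opt5: layovers 0≤0, duration 10.7≤17.3, miles earned 6356≥3821, price 683≤830 — Opt4 is at least as good on every objective and strictly better on at least one, so Opt4 dominates Opt5.

Yes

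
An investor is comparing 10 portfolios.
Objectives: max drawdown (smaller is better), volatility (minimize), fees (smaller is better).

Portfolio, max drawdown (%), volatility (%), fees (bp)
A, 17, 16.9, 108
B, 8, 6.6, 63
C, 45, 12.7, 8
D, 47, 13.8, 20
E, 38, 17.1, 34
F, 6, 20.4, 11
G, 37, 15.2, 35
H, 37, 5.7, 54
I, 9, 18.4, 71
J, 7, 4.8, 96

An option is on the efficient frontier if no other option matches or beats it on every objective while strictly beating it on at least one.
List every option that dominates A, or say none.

B: max drawdown 8≤17, volatility 6.6≤16.9, fees 63≤108 — dominates A.
J: max drawdown 7≤17, volatility 4.8≤16.9, fees 96≤108 — dominates A.
Others (C, D, E, F, G, H, I) are each worse than A on at least one objective.

B, J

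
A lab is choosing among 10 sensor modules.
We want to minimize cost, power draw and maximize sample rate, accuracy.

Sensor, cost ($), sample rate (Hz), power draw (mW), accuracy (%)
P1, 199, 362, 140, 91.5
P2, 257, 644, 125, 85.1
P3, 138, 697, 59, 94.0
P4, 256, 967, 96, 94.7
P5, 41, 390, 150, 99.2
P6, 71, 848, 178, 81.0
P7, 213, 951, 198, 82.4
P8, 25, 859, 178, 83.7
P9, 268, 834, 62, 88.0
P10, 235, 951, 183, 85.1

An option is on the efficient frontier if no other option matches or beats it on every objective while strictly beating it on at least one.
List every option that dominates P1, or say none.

P3: cost 138≤199, sample rate 697≥362, power draw 59≤140, accuracy 94.0≥91.5 — dominates P1.
Others (P2, P4, P5, P6, P7, P8, P9, P10) are each worse than P1 on at least one objective.

P3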